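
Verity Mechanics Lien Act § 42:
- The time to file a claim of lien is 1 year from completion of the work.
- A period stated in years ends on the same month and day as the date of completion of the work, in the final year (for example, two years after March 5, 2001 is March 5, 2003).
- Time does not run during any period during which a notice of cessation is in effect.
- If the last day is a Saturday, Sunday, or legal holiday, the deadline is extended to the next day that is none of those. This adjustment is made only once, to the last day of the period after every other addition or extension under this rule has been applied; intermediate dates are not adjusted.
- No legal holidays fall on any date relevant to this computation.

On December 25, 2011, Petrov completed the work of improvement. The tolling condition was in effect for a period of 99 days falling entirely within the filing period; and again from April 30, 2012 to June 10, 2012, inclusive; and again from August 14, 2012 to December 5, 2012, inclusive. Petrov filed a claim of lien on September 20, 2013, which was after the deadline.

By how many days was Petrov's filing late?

1 year after December 25, 2011 is December 25, 2012.
Tolling adds 99 days: December 25, 2012 + 99 days = April 3, 2013.
From April 30, 2012 through June 10, 2012 inclusive is 42 days; tolling adds 42 days: April 3, 2013 + 42 days = May 15, 2013.
From August 14, 2012 through December 5, 2012 inclusive is 114 days; tolling adds 114 days: May 15, 2013 + 114 days = September 6, 2013.
September 6, 2013 is a Friday and not a legal holiday, so no extension applies.
The deadline is September 6, 2013; from September 6, 2013 to September 20, 2013 is 14 days.

14 days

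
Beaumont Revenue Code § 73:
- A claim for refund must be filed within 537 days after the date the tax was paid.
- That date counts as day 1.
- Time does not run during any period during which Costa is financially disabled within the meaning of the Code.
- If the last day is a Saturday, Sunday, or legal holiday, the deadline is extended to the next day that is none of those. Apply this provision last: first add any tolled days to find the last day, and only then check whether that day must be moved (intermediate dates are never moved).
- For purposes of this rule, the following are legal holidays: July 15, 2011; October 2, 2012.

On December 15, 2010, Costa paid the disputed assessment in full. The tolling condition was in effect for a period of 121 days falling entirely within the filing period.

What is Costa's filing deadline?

October 3, 2012

Counting December 15, 2010 as day 1, day 537 is June 3, 2012.
Tolling adds 121 days: June 3, 2012 + 121 days = October 2, 2012.
October 2, 2012 is a listed holiday. The next qualifying day is October 3, 2012.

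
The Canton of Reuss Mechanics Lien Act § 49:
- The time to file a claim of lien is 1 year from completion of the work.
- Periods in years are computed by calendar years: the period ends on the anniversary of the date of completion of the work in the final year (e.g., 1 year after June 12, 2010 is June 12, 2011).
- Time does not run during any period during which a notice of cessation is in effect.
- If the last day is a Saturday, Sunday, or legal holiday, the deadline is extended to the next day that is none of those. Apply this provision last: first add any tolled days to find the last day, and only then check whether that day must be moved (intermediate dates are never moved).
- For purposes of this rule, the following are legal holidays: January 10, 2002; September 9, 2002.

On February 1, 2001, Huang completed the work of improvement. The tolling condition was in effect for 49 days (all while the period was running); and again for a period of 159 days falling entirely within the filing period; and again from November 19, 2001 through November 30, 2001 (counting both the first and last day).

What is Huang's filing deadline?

September 10, 2002

1 year after February 1, 2001 is February 1, 2002.
Tolling adds 49 days: February 1, 2002 + 49 days = March 22, 2002.
Tolling adds 159 days: March 22, 2002 + 159 days = August 28, 2002.
From November 19, 2001 through November 30, 2001 inclusive is 12 days; tolling adds 12 days: August 28, 2002 + 12 days = September 9, 2002.
September 9, 2002 is a listed holiday. The next qualifying day is September 10, 2002.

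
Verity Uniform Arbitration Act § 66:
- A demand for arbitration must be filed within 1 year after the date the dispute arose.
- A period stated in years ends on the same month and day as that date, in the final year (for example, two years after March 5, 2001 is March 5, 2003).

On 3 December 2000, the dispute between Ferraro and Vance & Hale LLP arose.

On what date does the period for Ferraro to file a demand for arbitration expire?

December 3, 2001

1 year after 3 December 2000 is December 3, 2001.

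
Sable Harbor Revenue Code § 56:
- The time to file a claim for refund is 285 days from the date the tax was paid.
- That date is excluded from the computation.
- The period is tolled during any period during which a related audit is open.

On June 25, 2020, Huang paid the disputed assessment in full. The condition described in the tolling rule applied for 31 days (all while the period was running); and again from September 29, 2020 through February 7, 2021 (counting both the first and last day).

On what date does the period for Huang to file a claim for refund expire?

September 16, 2021

285 days after June 25, 2020 is April 6, 2021.
Tolling adds 31 days: April 6, 2021 + 31 days = May 7, 2021.
From September 29, 2020 through February 7, 2021 inclusive is 132 days; tolling adds 132 days: May 7, 2021 + 132 days = September 16, 2021.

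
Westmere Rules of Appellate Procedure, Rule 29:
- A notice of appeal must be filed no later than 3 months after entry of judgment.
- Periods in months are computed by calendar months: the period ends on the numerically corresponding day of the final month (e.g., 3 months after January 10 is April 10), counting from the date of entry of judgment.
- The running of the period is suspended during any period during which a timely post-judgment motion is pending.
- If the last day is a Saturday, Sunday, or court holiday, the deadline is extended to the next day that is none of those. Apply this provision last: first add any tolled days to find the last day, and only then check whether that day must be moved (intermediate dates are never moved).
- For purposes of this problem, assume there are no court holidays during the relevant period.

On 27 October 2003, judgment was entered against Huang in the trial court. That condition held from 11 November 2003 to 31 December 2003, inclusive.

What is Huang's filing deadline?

3 months after 27 October 2003 is January 27, 2004.
From November 11, 2003 through December 31, 2003 inclusive is 51 days; tolling adds 51 days: January 27, 2004 + 51 days = March 18, 2004.
March 18, 2004 is a Thursday and not a court holiday, so no extension applies.

March 18, 2004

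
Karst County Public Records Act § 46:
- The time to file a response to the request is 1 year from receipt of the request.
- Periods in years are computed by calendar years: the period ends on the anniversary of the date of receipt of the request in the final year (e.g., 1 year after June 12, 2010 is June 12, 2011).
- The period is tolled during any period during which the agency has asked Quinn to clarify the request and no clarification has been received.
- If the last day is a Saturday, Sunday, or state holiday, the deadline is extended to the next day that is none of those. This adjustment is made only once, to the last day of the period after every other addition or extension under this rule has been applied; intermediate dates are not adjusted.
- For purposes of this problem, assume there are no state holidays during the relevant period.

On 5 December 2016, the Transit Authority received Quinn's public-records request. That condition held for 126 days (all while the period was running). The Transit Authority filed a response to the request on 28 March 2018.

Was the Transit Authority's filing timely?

1 year after 5 December 2016 is December 5, 2017.
Tolling adds 126 days: December 5, 2017 + 126 days = April 10, 2018.
April 10, 2018 is a Tuesday and not a state holiday, so no extension applies.
The deadline is April 10, 2018; the filing on March 28, 2018 is on or before that date.

Yes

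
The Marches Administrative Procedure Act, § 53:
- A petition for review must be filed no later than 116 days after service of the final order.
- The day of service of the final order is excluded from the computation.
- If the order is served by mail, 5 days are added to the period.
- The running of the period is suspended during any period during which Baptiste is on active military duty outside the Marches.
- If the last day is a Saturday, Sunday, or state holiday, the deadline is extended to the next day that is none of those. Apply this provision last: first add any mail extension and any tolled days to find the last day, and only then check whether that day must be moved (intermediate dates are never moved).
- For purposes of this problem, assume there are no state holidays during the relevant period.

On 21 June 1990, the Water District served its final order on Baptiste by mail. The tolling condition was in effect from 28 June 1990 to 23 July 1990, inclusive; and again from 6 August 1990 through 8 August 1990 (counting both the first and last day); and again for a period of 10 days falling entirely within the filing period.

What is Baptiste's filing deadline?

116 days after 21 June 1990 is October 15, 1990.
Service was by mail, adding 5 days: October 15, 1990 + 5 days = October 20, 1990.
From June 28, 1990 through July 23, 1990 inclusive is 26 days; tolling adds 26 days: October 20, 1990 + 26 days = November 15, 1990.
From August 6, 1990 through August 8, 1990 inclusive is 3 days; tolling adds 3 days: November 15, 1990 + 3 days = November 18, 1990.
Tolling adds 10 days: November 18, 1990 + 10 days = November 28, 1990.
November 28, 1990 is a Wednesday and not a state holiday, so no extension applies.

November 28, 1990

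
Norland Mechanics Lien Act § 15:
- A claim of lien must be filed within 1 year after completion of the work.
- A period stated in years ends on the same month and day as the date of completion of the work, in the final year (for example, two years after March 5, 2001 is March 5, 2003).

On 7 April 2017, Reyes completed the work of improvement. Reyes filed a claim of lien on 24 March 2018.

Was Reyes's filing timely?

1 year after 7 April 2017 is April 7, 2018.
The deadline is April 7, 2018; the filing on March 24, 2018 is on or before that date.

Yes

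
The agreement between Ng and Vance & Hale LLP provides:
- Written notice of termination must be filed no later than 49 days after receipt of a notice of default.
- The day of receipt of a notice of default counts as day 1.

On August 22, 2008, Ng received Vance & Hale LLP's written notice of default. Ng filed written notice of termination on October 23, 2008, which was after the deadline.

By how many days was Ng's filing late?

Counting August 22, 2008 as day 1, day 49 is October 9, 2008.
The deadline is October 9, 2008; from October 9, 2008 to October 23, 2008 is 14 days.

14 days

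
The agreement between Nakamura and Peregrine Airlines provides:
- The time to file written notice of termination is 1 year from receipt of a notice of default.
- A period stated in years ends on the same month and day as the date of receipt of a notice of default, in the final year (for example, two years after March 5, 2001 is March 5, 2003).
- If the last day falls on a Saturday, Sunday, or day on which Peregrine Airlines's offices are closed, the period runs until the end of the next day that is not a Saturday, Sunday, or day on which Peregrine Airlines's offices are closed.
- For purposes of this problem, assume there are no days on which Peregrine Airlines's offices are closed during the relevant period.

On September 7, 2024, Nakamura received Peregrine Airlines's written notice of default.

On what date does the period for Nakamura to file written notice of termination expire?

September 8, 2025

1 year after September 7, 2024 is September 7, 2025.
September 7, 2025 is Sunday. The next qualifying day is September 8, 2025.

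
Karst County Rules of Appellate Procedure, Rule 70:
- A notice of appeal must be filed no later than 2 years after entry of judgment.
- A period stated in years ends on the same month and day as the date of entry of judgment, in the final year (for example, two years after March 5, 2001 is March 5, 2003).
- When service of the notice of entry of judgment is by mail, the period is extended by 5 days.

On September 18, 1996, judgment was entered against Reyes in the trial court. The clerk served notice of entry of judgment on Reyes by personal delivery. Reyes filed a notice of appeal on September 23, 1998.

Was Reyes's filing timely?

No

2 years after September 18, 1996 is September 18, 1998.
Service was not by mail, so no mail extension applies.
The deadline is September 18, 1998; the filing on September 23, 1998 is after that date.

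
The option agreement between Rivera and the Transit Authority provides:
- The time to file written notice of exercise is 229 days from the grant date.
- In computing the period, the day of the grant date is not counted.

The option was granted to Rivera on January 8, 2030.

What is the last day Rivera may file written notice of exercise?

August 25, 2030

229 days after January 8, 2030 is August 25, 2030.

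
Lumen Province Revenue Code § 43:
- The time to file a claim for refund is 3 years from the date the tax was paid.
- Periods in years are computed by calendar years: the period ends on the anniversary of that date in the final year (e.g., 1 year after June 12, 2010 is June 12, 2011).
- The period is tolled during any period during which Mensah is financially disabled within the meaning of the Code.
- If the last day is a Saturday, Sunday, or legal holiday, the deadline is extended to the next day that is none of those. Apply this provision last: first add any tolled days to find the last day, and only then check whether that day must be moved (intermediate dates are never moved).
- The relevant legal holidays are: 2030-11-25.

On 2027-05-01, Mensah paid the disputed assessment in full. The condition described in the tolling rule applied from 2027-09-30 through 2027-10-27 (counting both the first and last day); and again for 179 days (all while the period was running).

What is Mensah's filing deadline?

November 26, 2030

3 years after 2027-05-01 is May 1, 2030.
From September 30, 2027 through October 27, 2027 inclusive is 28 days; tolling adds 28 days: May 1, 2030 + 28 days = May 29, 2030.
Tolling adds 179 days: May 29, 2030 + 179 days = November 24, 2030.
November 24, 2030 is Sunday; November 25, 2030 is a listed holiday. The next qualifying day is November 26, 2030.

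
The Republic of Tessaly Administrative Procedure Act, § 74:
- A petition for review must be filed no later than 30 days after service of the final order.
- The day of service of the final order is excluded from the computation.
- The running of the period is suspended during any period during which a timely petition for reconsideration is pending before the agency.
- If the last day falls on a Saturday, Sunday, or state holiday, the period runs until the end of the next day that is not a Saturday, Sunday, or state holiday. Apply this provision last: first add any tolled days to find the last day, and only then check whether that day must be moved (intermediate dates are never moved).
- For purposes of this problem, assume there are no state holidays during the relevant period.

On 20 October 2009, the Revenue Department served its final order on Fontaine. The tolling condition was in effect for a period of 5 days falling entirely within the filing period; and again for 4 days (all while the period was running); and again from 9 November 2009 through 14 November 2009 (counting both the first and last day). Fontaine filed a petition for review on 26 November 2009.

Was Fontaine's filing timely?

30 days after 20 October 2009 is November 19, 2009.
Tolling adds 5 days: November 19, 2009 + 5 days = November 24, 2009.
Tolling adds 4 days: November 24, 2009 + 4 days = November 28, 2009.
From November 9, 2009 through November 14, 2009 inclusive is 6 days; tolling adds 6 days: November 28, 2009 + 6 days = December 4, 2009.
December 4, 2009 is a Friday and not a state holiday, so no extension applies.
The deadline is December 4, 2009; the filing on November 26, 2009 is on or before that date.

Yes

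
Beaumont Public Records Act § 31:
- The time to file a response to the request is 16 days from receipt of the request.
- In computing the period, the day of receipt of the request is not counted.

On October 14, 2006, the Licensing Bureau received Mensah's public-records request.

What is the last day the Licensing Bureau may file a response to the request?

October 30, 2006

16 days after October 14, 2006 is October 30, 2006.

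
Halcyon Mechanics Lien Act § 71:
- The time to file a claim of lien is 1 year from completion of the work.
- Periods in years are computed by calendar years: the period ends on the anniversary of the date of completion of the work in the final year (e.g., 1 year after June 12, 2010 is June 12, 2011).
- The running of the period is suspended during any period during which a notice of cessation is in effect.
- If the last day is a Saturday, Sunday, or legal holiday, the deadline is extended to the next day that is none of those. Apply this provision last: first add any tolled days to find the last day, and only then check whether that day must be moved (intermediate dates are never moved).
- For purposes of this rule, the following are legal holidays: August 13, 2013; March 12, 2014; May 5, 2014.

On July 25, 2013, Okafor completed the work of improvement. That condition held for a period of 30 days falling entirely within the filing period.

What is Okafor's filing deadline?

August 25, 2014

1 year after July 25, 2013 is July 25, 2014.
Tolling adds 30 days: July 25, 2014 + 30 days = August 24, 2014.
August 24, 2014 is Sunday. The next qualifying day is August 25, 2014.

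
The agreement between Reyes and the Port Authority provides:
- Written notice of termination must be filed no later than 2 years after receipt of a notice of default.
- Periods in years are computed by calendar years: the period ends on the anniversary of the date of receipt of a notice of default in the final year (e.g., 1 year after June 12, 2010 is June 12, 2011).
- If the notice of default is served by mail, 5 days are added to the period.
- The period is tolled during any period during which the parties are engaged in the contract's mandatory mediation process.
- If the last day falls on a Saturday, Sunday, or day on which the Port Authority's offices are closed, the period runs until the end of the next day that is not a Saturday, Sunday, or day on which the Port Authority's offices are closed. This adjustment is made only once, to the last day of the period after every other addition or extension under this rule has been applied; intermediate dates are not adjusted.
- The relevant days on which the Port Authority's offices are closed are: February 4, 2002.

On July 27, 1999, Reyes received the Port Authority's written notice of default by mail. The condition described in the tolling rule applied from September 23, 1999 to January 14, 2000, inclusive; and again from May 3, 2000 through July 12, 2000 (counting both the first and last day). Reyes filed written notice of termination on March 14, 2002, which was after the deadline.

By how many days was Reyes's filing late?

2 years after July 27, 1999 is July 27, 2001.
Service was by mail, adding 5 days: July 27, 2001 + 5 days = August 1, 2001.
From September 23, 1999 through January 14, 2000 inclusive is 114 days; tolling adds 114 days: August 1, 2001 + 114 days = November 23, 2001.
From May 3, 2000 through July 12, 2000 inclusive is 71 days; tolling adds 71 days: November 23, 2001 + 71 days = February 2, 2002.
February 2, 2002 is Saturday; February 3, 2002 is Sunday; February 4, 2002 is a listed holiday. The next qualifying day is February 5, 2002.
The deadline is February 5, 2002; from February 5, 2002 to March 14, 2002 is 37 days.

37 days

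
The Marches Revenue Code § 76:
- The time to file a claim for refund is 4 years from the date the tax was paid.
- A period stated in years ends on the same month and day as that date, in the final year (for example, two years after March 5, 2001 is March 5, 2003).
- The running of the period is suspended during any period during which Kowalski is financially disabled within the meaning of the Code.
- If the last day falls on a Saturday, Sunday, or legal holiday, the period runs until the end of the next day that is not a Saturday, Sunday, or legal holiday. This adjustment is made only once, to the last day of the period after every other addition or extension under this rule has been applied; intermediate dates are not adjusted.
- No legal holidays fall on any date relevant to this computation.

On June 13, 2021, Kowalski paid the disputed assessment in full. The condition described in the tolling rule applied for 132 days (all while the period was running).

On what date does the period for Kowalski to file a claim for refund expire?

4 years after June 13, 2021 is June 13, 2025.
Tolling adds 132 days: June 13, 2025 + 132 days = October 23, 2025.
October 23, 2025 is a Thursday and not a legal holiday, so no extension applies.

October 23, 2025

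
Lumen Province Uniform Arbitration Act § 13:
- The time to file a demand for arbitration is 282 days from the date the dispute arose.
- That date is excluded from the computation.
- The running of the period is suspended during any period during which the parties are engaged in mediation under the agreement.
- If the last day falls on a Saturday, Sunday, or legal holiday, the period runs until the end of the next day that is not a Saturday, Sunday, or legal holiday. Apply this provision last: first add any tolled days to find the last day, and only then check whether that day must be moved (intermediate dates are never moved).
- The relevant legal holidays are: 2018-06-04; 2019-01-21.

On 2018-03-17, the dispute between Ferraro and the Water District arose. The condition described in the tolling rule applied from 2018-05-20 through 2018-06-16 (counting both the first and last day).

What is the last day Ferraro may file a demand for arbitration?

282 days after 2018-03-17 is December 24, 2018.
From May 20, 2018 through June 16, 2018 inclusive is 28 days; tolling adds 28 days: December 24, 2018 + 28 days = January 21, 2019.
January 21, 2019 is a listed holiday. The next qualifying day is January 22, 2019.

January 22, 2019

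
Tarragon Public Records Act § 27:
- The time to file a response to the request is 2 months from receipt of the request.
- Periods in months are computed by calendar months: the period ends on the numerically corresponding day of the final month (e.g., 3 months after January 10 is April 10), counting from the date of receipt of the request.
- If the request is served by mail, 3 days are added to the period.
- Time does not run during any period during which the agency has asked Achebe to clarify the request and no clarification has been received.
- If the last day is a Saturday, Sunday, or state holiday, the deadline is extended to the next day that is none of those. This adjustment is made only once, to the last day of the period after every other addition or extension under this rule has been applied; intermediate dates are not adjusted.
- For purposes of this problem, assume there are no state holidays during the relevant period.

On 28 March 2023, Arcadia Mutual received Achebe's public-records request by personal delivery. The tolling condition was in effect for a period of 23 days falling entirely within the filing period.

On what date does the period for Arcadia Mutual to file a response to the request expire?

2 months after 28 March 2023 is May 28, 2023.
Service was not by mail, so no mail extension applies.
Tolling adds 23 days: May 28, 2023 + 23 days = June 20, 2023.
June 20, 2023 is a Tuesday and not a state holiday, so no extension applies.

June 20, 2023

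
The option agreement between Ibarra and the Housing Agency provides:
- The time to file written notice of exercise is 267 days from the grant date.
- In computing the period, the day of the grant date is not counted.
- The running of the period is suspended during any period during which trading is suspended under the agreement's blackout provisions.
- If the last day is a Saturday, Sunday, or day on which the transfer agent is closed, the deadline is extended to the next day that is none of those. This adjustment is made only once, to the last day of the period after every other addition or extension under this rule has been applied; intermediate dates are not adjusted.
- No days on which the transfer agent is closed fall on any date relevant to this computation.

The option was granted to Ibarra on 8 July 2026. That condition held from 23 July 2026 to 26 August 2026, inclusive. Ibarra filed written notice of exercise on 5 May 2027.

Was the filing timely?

Yes

267 days after 8 July 2026 is April 1, 2027.
From July 23, 2026 through August 26, 2026 inclusive is 35 days; tolling adds 35 days: April 1, 2027 + 35 days = May 6, 2027.
May 6, 2027 is a Thursday and not a day on which the transfer agent is closed, so no extension applies.
The deadline is May 6, 2027; the filing on May 5, 2027 is on or before that date.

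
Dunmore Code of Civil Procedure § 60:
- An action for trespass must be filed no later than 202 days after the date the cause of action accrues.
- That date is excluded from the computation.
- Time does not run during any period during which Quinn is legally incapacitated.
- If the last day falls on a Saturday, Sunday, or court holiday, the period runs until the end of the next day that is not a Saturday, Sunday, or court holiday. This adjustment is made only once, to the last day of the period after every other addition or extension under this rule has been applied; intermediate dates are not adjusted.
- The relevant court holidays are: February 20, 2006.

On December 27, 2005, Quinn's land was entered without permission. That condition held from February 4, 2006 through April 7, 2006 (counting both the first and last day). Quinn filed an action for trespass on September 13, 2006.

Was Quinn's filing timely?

Yes

202 days after December 27, 2005 is July 17, 2006.
From February 4, 2006 through April 7, 2006 inclusive is 63 days; tolling adds 63 days: July 17, 2006 + 63 days = September 18, 2006.
September 18, 2006 is a Monday and not a court holiday, so no extension applies.
The deadline is September 18, 2006; the filing on September 13, 2006 is on or before that date.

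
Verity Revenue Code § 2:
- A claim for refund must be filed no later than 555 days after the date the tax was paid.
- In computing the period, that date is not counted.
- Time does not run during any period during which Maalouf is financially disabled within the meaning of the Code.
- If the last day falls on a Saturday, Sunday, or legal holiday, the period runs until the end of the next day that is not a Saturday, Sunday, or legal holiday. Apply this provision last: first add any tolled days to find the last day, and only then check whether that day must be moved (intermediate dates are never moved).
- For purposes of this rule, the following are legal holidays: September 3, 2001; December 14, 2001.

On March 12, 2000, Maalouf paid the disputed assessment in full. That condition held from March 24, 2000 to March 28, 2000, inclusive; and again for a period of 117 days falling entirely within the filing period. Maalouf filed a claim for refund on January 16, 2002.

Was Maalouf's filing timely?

555 days after March 12, 2000 is September 18, 2001.
From March 24, 2000 through March 28, 2000 inclusive is 5 days; tolling adds 5 days: September 18, 2001 + 5 days = September 23, 2001.
Tolling adds 117 days: September 23, 2001 + 117 days = January 18, 2002.
January 18, 2002 is a Friday and not a legal holiday, so no extension applies.
The deadline is January 18, 2002; the filing on January 16, 2002 is on or before that date.

Yes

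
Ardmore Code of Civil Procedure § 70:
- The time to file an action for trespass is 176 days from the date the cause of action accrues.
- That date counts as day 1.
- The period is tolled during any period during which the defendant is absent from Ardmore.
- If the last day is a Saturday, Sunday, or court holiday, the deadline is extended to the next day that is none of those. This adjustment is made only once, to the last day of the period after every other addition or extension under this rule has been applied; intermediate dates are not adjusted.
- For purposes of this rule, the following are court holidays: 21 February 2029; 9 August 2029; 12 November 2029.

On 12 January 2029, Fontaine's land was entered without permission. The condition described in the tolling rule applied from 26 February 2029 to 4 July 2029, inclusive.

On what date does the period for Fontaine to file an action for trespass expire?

November 13, 2029

Counting 12 January 2029 as day 1, day 176 is July 6, 2029.
From February 26, 2029 through July 4, 2029 inclusive is 129 days; tolling adds 129 days: July 6, 2029 + 129 days = November 12, 2029.
November 12, 2029 is a listed holiday. The next qualifying day is November 13, 2029.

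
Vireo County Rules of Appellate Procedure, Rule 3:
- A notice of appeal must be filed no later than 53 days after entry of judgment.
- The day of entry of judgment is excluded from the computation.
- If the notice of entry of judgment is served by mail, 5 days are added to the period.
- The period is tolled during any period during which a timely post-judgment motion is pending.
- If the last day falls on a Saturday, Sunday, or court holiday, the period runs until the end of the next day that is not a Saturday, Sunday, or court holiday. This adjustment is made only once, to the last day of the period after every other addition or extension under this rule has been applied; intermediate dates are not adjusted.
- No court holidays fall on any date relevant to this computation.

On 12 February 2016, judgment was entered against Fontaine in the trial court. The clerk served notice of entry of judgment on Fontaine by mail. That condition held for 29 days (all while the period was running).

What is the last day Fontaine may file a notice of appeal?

May 9, 2016

53 days after 12 February 2016 is April 5, 2016.
Service was by mail, adding 5 days: April 5, 2016 + 5 days = April 10, 2016.
Tolling adds 29 days: April 10, 2016 + 29 days = May 9, 2016.
May 9, 2016 is a Monday and not a court holiday, so no extension applies.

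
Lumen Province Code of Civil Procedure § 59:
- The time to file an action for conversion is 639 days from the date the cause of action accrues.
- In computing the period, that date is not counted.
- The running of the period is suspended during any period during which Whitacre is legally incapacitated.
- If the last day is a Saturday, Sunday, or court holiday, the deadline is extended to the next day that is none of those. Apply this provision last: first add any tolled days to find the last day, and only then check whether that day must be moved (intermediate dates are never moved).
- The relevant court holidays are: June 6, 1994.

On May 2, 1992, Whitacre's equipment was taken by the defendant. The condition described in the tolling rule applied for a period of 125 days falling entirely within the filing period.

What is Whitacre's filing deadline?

639 days after May 2, 1992 is January 31, 1994.
Tolling adds 125 days: January 31, 1994 + 125 days = June 5, 1994.
June 5, 1994 is Sunday; June 6, 1994 is a listed holiday. The next qualifying day is June 7, 1994.

June 7, 1994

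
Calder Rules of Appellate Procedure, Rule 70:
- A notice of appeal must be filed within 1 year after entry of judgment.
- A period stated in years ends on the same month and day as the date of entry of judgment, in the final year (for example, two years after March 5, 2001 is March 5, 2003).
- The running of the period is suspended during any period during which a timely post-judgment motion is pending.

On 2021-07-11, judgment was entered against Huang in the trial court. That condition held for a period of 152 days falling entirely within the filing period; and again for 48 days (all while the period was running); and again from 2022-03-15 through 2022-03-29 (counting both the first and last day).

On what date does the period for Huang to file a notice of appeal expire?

1 year after 2021-07-11 is July 11, 2022.
Tolling adds 152 days: July 11, 2022 + 152 days = December 10, 2022.
Tolling adds 48 days: December 10, 2022 + 48 days = January 27, 2023.
From March 15, 2022 through March 29, 2022 inclusive is 15 days; tolling adds 15 days: January 27, 2023 + 15 days = February 11, 2023.

February 11, 2023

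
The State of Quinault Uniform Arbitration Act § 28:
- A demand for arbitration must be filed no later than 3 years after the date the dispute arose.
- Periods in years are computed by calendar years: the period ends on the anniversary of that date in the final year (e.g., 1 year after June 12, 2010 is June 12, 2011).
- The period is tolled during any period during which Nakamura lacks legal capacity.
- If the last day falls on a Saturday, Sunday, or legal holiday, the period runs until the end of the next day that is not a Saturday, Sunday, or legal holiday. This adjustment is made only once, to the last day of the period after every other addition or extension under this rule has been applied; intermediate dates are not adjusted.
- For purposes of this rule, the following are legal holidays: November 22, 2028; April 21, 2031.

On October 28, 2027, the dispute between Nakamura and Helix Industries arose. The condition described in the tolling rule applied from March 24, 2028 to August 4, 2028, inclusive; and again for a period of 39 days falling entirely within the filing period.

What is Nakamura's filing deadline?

April 22, 2031

3 years after October 28, 2027 is October 28, 2030.
From March 24, 2028 through August 4, 2028 inclusive is 134 days; tolling adds 134 days: October 28, 2030 + 134 days = March 11, 2031.
Tolling adds 39 days: March 11, 2031 + 39 days = April 19, 2031.
April 19, 2031 is Saturday; April 20, 2031 is Sunday; April 21, 2031 is a listed holiday. The next qualifying day is April 22, 2031.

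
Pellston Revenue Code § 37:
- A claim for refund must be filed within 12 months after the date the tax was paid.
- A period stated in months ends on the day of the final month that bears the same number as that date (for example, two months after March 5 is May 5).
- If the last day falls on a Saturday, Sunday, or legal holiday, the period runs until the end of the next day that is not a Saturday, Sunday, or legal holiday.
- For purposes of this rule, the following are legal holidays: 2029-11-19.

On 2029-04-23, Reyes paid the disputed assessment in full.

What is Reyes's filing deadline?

April 23, 2030

12 months after 2029-04-23 is April 23, 2030.
April 23, 2030 is a Tuesday and not a legal holiday, so no extension applies.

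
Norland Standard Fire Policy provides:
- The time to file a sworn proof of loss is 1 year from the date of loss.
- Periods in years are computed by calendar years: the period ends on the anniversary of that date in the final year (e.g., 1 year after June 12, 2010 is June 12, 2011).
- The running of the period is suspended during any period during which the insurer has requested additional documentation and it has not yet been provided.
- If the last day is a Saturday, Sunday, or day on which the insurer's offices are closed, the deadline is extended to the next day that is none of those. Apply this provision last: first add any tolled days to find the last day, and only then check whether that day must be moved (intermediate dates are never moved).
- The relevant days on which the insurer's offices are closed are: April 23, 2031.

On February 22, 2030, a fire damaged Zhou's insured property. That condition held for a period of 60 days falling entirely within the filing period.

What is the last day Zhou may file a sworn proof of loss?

April 24, 2031

1 year after February 22, 2030 is February 22, 2031.
Tolling adds 60 days: February 22, 2031 + 60 days = April 23, 2031.
April 23, 2031 is a listed holiday. The next qualifying day is April 24, 2031.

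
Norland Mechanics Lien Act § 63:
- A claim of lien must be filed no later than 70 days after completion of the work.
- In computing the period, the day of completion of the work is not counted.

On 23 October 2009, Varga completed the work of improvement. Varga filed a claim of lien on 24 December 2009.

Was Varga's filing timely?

70 days after 23 October 2009 is January 1, 2010.
The deadline is January 1, 2010; the filing on December 24, 2009 is on or before that date.

Yes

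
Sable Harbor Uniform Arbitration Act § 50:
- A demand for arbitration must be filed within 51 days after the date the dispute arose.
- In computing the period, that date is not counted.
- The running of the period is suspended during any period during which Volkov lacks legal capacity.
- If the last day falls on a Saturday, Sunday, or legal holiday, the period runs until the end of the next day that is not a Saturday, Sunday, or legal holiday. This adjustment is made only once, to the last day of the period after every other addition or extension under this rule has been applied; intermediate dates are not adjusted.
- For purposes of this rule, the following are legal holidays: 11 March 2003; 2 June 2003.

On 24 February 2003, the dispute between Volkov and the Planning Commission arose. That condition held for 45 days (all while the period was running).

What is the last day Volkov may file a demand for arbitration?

51 days after 24 February 2003 is April 16, 2003.
Tolling adds 45 days: April 16, 2003 + 45 days = May 31, 2003.
May 31, 2003 is Saturday; June 1, 2003 is Sunday; June 2, 2003 is a listed holiday. The next qualifying day is June 3, 2003.

June 3, 2003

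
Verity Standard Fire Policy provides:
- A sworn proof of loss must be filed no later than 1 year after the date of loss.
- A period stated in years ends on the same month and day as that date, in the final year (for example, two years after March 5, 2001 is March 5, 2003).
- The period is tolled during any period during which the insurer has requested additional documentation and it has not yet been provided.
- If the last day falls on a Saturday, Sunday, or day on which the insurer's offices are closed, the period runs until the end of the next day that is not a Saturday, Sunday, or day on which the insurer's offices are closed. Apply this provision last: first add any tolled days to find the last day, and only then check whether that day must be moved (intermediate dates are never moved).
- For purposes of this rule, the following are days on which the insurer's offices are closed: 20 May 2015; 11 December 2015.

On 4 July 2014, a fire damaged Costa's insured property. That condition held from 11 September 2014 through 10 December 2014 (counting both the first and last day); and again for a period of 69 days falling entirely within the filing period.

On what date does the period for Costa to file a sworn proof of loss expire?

December 14, 2015

1 year after 4 July 2014 is July 4, 2015.
From September 11, 2014 through December 10, 2014 inclusive is 91 days; tolling adds 91 days: July 4, 2015 + 91 days = October 3, 2015.
Tolling adds 69 days: October 3, 2015 + 69 days = December 11, 2015.
December 11, 2015 is a listed holiday; December 12, 2015 is Saturday; December 13, 2015 is Sunday. The next qualifying day is December 14, 2015.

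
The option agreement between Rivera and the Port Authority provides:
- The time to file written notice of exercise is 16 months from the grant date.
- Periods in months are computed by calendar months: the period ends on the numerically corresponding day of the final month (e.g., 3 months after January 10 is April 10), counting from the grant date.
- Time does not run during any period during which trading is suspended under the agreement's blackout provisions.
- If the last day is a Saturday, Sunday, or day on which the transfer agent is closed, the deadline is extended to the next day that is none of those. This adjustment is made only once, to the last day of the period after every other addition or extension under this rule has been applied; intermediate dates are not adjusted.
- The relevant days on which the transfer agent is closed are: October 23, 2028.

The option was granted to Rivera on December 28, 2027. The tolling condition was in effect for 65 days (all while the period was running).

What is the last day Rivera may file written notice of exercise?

16 months after December 28, 2027 is April 28, 2029.
Tolling adds 65 days: April 28, 2029 + 65 days = July 2, 2029.
July 2, 2029 is a Monday and not a day on which the transfer agent is closed, so no extension applies.

July 2, 2029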